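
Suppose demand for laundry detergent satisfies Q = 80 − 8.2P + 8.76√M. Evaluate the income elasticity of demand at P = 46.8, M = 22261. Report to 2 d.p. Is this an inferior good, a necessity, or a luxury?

0.65 (necessity)

At P = 46.8, M = 22261: Q = 1003.243.
Holding P constant, ∂Q/∂M = 8.76/(2√M) = 0.0293563.
η_M = (∂Q/∂M)·(M/Q) = 0.0293563 × (22261/1003.243) = 0.65.
Since 0 < η < 1, this is a necessity.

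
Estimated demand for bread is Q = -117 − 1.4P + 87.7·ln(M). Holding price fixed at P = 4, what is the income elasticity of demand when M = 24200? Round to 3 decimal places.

0.115

At P = 4, M = 24200: Q = 762.653.
Holding P constant, ∂Q/∂M = 87.7/M = 0.00362397.
η_M = (∂Q/∂M)·(M/Q) = 0.00362397 × (24200/762.653) = 0.115.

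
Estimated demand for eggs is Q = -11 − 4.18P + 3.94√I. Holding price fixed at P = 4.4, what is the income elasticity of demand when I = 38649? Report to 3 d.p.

0.520

At P = 4.4, I = 38649: Q = 745.186.
Holding P constant, ∂Q/∂I = 3.94/(2√I) = 0.0100207.
η_I = (∂Q/∂I)·(I/Q) = 0.0100207 × (38649/745.186) = 0.520.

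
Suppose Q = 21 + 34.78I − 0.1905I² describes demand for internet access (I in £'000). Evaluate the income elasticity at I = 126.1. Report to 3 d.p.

At I = 126.1: Q = 1377.5775.
dQ/dI = 34.78 − 0.381I = -13.26410.
η = (dQ/dI)·(I/Q) = -13.26410 × (126.1/1377.5775) = -1.214.

-1.214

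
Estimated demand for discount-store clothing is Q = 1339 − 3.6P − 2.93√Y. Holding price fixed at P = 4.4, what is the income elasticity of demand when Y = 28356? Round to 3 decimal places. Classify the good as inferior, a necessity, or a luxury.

-0.297 (inferior good)

At P = 4.4, Y = 28356: Q = 829.770.
Holding P constant, ∂Q/∂Y = -2.93/(2√Y) = -0.00869992.
η_Y = (∂Q/∂Y)·(Y/Q) = -0.00869992 × (28356/829.770) = -0.297.
Since η < 0, this is an inferior good.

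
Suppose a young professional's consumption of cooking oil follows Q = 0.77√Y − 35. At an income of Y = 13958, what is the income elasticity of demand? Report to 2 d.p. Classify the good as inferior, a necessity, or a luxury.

0.81 (necessity)

At Y = 13958: Q = 55.971.
dQ/dY = 0.77/(2√Y) = 0.00325874 at this income.
η = (dQ/dY)·(Y/Q) = 0.00325874 × (13958/55.971) = 0.81.
Since 0 < η < 1, the good is a necessity.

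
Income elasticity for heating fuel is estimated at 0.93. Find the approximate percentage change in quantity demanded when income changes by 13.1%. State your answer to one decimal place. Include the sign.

12.2%

%ΔQ ≈ η × %ΔI = 0.93 × 13.1% = 12.2%.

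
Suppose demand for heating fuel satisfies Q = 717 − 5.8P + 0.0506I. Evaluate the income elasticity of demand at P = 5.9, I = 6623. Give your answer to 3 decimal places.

0.329

At P = 5.9, I = 6623: Q = 1017.904.
Holding P constant, ∂Q/∂I = 0.0506.
η_I = (∂Q/∂I)·(I/Q) = 0.0506 × (6623/1017.904) = 0.329.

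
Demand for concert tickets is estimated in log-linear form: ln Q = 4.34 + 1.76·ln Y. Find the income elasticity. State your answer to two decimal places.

In a log-linear demand, the coefficient on ln Y is the income elasticity.
So η = 1.76.

1.76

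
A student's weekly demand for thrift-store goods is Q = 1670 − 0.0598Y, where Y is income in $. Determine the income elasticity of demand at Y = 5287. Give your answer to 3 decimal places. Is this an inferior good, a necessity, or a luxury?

At Y = 5287: Q = 1353.837.
dQ/dY = −0.0598.
η = (dQ/dY)·(Y/Q) = -0.0598 × (5287/1353.837) = -0.234.
Since η < 0, the good is an inferior good.

-0.234 (inferior good)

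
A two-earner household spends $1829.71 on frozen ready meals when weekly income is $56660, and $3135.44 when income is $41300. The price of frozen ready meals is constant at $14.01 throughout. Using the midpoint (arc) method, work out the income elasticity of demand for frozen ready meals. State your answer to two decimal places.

-1.68

With a constant price, Q₁ = 1829.71/14.01 = 130.600 and Q₂ = 3135.44/14.01 = 223.800 (equivalently, work directly with expenditure since P cancels).
Midpoint %ΔQ = (3135.44 − 1829.71)/2482.57 = 0.52596; midpoint %ΔI = (41300 − 56660)/48980 = -0.31360.
η = 0.52596 / -0.31360 = -1.68.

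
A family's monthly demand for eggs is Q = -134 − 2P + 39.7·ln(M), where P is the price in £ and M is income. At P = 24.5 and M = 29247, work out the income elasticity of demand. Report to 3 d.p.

At P = 24.5, M = 29247: Q = 225.256.
Holding P constant, ∂Q/∂M = 39.7/M = 0.0013574.
η_M = (∂Q/∂M)·(M/Q) = 0.0013574 × (29247/225.256) = 0.176.

0.176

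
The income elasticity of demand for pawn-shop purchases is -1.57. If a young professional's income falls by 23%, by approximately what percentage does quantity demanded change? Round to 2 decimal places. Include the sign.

%ΔQ ≈ η × %ΔI = -1.57 × (-23%) = 36.11%.

36.11%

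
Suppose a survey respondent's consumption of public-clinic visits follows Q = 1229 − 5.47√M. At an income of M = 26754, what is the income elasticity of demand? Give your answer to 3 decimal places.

At M = 26754: Q = 334.291.
dQ/dM = -5.47/(2√M) = -0.016721 at this income.
η = (dQ/dM)·(M/Q) = -0.016721 × (26754/334.291) = -1.338.

-1.338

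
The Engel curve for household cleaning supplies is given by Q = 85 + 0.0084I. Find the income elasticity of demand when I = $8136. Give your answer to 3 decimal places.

At I = 8136: Q = 153.342.
dQ/dI = 0.0084.
η = (dQ/dI)·(I/Q) = 0.0084 × (8136/153.342) = 0.446.

0.446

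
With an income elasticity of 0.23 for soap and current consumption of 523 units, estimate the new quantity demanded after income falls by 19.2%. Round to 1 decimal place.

499.9

%ΔQ ≈ η × %ΔI = 0.23 × (-19.2%) = -4.416%.
New Q ≈ 523 × (1 − 0.04416) = 499.9.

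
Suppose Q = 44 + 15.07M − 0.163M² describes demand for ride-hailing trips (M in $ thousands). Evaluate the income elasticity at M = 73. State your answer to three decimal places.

-2.313

At M = 73: Q = 275.4830.
dQ/dM = 15.07 − 0.326M = -8.72800.
η = (dQ/dM)·(M/Q) = -8.72800 × (73/275.4830) = -2.313.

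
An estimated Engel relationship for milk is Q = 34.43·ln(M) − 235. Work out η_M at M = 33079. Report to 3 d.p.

At M = 33079: Q = 123.301.
dQ/dM = 34.43/M = 0.00104084 at this income.
η = (dQ/dM)·(M/Q) = 0.00104084 × (33079/123.301) = 0.279.

0.279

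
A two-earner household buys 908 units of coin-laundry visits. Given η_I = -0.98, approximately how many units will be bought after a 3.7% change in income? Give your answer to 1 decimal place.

875.1

%ΔQ ≈ η × %ΔI = -0.98 × 3.7% = -3.626%.
New Q ≈ 908 × (1 − 0.03626) = 875.1.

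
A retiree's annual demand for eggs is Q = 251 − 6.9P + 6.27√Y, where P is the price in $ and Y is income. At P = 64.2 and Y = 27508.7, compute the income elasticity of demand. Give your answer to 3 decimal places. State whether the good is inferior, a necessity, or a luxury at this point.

0.613 (necessity)

At P = 64.2, Y = 27508.7: Q = 847.946.
Holding P constant, ∂Q/∂Y = 6.27/(2√Y) = 0.0189018.
η_Y = (∂Q/∂Y)·(Y/Q) = 0.0189018 × (27508.7/847.946) = 0.613.
Since 0 < η < 1, this is a necessity.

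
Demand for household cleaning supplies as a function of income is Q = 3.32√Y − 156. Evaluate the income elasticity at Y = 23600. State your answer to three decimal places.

0.720

At Y = 23600: Q = 354.028.
dQ/dY = 3.32/(2√Y) = 0.0108057 at this income.
η = (dQ/dY)·(Y/Q) = 0.0108057 × (23600/354.028) = 0.720.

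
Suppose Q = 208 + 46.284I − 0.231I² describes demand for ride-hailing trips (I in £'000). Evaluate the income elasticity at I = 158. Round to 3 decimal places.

At I = 158: Q = 1754.1880.
dQ/dI = 46.284 − 0.462I = -26.71200.
η = (dQ/dI)·(I/Q) = -26.71200 × (158/1754.1880) = -2.406.

-2.406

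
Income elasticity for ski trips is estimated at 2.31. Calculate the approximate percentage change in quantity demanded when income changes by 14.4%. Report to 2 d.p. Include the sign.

33.26%

%ΔQ ≈ η × %ΔI = 2.31 × 14.4% = 33.26%.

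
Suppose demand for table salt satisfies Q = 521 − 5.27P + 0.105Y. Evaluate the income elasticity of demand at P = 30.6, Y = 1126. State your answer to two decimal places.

0.25

At P = 30.6, Y = 1126: Q = 477.968.
Holding P constant, ∂Q/∂Y = 0.105.
η_Y = (∂Q/∂Y)·(Y/Q) = 0.105 × (1126/477.968) = 0.25.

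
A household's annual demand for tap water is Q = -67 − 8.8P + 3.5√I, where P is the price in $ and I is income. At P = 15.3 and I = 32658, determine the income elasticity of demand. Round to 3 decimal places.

At P = 15.3, I = 32658: Q = 430.863.
Holding P constant, ∂Q/∂I = 3.5/(2√I) = 0.00968374.
η_I = (∂Q/∂I)·(I/Q) = 0.00968374 × (32658/430.863) = 0.734.

0.734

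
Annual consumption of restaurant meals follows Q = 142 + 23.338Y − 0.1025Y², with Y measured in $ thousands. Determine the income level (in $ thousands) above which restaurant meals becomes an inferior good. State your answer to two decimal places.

113.84

dQ/dY = 23.338 − 0.205Y.
The good is inferior where dQ/dY < 0. Setting dQ/dY = 0 gives Y = 23.338 / 0.205 = 113.84.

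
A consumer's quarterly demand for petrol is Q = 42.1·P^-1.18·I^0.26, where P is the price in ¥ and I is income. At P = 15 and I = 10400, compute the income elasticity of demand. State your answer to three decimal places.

For a multiplicative demand Q = A·P^α·I^β, the income elasticity is β everywhere.
Here β = 0.26, so η = 0.260.

0.260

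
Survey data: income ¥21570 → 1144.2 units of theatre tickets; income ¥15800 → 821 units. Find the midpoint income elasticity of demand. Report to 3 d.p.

1.065

ΔQ = 821 − 1144.2 = -323.2; midpoint Q̄ = (1144.2 + 821)/2 = 982.6.
ΔI = 15800 − 21570 = -5770; midpoint Ī = (21570 + 15800)/2 = 18685.
η = (ΔQ/Q̄) ÷ (ΔI/Ī) = (-323.2/982.6) ÷ (-5770/18685) = 1.065.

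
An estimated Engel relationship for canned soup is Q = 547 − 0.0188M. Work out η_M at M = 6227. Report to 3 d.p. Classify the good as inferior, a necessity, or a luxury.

At M = 6227: Q = 429.932.
dQ/dM = −0.0188.
η = (dQ/dM)·(M/Q) = -0.0188 × (6227/429.932) = -0.272.
Since η < 0, the good is an inferior good.

-0.272 (inferior good)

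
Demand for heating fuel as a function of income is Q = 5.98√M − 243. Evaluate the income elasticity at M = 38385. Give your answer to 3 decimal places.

0.631

At M = 38385: Q = 928.607.
dQ/dM = 5.98/(2√M) = 0.0152613 at this income.
η = (dQ/dM)·(M/Q) = 0.0152613 × (38385/928.607) = 0.631.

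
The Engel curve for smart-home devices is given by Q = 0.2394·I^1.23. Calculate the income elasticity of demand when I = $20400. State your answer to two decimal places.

1.23

For Q = A·I^β the income elasticity is constant and equal to β.
Here β = 1.23, so η = 1.23.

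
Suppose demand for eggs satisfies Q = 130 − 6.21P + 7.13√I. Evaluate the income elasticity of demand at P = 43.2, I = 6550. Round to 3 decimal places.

At P = 43.2, I = 6550: Q = 438.774.
Holding P constant, ∂Q/∂I = 7.13/(2√I) = 0.0440493.
η_I = (∂Q/∂I)·(I/Q) = 0.0440493 × (6550/438.774) = 0.658.

0.658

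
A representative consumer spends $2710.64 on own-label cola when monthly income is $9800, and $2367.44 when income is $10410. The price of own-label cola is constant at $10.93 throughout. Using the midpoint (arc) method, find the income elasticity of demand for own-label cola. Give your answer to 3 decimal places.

With a constant price, Q₁ = 2710.64/10.93 = 248.000 and Q₂ = 2367.44/10.93 = 216.600 (equivalently, work directly with expenditure since P cancels).
Midpoint %ΔQ = (2367.44 − 2710.64)/2539.04 = -0.13517; midpoint %ΔI = (10410 − 9800)/10105 = 0.06037.
η = -0.13517 / 0.06037 = -2.239.

-2.239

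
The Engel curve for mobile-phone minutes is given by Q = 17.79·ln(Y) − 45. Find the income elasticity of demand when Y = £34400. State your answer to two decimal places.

0.13

At Y = 34400: Q = 140.831.
dQ/dY = 17.79/Y = 0.000517151 at this income.
η = (dQ/dY)·(Y/Q) = 0.000517151 × (34400/140.831) = 0.13.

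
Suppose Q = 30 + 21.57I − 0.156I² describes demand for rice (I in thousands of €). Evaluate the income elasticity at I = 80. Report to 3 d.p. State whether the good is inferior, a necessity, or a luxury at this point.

-0.358 (inferior good)

At I = 80: Q = 757.2000.
dQ/dI = 21.57 − 0.312I = -3.39000.
η = (dQ/dI)·(I/Q) = -3.39000 × (80/757.2000) = -0.358.
η < 0 ⇒ inferior good.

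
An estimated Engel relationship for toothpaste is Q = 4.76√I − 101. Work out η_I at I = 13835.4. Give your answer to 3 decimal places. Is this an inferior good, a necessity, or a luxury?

0.610 (necessity)

At I = 13835.4: Q = 458.890.
dQ/dI = 4.76/(2√I) = 0.020234 at this income.
η = (dQ/dI)·(I/Q) = 0.020234 × (13835.4/458.890) = 0.610.
Since 0 < η < 1, the good is a necessity.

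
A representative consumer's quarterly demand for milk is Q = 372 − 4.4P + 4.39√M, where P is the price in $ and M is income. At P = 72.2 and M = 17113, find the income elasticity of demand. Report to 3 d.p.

At P = 72.2, M = 17113: Q = 628.605.
Holding P constant, ∂Q/∂M = 4.39/(2√M) = 0.0167792.
η_M = (∂Q/∂M)·(M/Q) = 0.0167792 × (17113/628.605) = 0.457.

0.457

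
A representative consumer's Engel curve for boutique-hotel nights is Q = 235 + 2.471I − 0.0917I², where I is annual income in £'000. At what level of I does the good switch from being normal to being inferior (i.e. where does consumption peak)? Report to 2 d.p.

dQ/dI = 2.471 − 0.1834I.
The good is inferior where dQ/dI < 0. Setting dQ/dI = 0 gives I = 2.471 / 0.1834 = 13.47.

13.47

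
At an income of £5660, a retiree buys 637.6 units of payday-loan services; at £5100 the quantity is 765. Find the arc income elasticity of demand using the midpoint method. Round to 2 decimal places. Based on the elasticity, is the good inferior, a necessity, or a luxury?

ΔQ = 765 − 637.6 = 127.4; midpoint Q̄ = (637.6 + 765)/2 = 701.3.
ΔI = 5100 − 5660 = -560; midpoint Ī = (5660 + 5100)/2 = 5380.
η = (ΔQ/Q̄) ÷ (ΔI/Ī) = (127.4/701.3) ÷ (-560/5380) = -1.75.
η < 0 ⇒ inferior good.

-1.75 (inferior good)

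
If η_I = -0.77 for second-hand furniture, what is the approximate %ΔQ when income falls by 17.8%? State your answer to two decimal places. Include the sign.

%ΔQ ≈ η × %ΔI = -0.77 × (-17.8%) = 13.71%.

13.71%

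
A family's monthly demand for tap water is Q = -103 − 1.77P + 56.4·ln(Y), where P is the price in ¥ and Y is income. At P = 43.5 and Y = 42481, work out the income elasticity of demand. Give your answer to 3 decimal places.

0.134

At P = 43.5, Y = 42481: Q = 421.049.
Holding P constant, ∂Q/∂Y = 56.4/Y = 0.00132765.
η_Y = (∂Q/∂Y)·(Y/Q) = 0.00132765 × (42481/421.049) = 0.134.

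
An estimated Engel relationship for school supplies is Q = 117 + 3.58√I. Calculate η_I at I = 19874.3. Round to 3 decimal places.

0.406

At I = 19874.3: Q = 621.695.
dQ/dI = 3.58/(2√I) = 0.0126972 at this income.
η = (dQ/dI)·(I/Q) = 0.0126972 × (19874.3/621.695) = 0.406.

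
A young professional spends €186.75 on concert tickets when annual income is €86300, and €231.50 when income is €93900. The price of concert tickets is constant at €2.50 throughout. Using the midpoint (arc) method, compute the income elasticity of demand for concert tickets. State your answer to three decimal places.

With a constant price, Q₁ = 186.75/2.50 = 74.700 and Q₂ = 231.50/2.50 = 92.600 (equivalently, work directly with expenditure since P cancels).
Midpoint %ΔQ = (231.50 − 186.75)/209.13 = 0.21399; midpoint %ΔI = (93900 − 86300)/90100 = 0.08435.
η = 0.21399 / 0.08435 = 2.537.

2.537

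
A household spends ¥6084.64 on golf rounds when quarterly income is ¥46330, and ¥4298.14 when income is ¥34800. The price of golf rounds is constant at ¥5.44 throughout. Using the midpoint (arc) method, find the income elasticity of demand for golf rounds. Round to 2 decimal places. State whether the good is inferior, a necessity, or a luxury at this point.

With a constant price, Q₁ = 6084.64/5.44 = 1118.500 and Q₂ = 4298.14/5.44 = 790.099 (equivalently, work directly with expenditure since P cancels).
Midpoint %ΔQ = (4298.14 − 6084.64)/5191.39 = -0.34413; midpoint %ΔI = (34800 − 46330)/40565 = -0.28424.
η = -0.34413 / -0.28424 = 1.21.
η > 1 ⇒ luxury.

1.21 (luxury)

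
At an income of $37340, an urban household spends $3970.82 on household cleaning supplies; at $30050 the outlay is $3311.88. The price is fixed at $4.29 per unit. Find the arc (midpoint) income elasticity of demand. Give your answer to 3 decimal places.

With a constant price, Q₁ = 3970.82/4.29 = 925.599 and Q₂ = 3311.88/4.29 = 772.000 (equivalently, work directly with expenditure since P cancels).
Midpoint %ΔQ = (3311.88 − 3970.82)/3641.35 = -0.18096; midpoint %ΔI = (30050 − 37340)/33695 = -0.21635.
η = -0.18096 / -0.21635 = 0.836.

0.836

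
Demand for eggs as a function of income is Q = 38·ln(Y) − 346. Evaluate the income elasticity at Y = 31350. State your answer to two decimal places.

At Y = 31350: Q = 47.413.
dQ/dY = 38/Y = 0.00121212 at this income.
η = (dQ/dY)·(Y/Q) = 0.00121212 × (31350/47.413) = 0.80.

0.80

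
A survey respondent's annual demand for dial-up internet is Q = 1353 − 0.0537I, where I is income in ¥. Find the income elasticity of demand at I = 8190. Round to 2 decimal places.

At I = 8190: Q = 913.197.
dQ/dI = −0.0537.
η = (dQ/dI)·(I/Q) = -0.0537 × (8190/913.197) = -0.48.

-0.48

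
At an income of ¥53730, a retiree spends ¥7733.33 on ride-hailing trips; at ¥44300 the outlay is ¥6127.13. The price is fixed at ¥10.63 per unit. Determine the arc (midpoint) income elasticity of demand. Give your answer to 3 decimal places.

With a constant price, Q₁ = 7733.33/10.63 = 727.500 and Q₂ = 6127.13/10.63 = 576.400 (equivalently, work directly with expenditure since P cancels).
Midpoint %ΔQ = (6127.13 − 7733.33)/6930.23 = -0.23177; midpoint %ΔI = (44300 − 53730)/49015 = -0.19239.
η = -0.23177 / -0.19239 = 1.205.

1.205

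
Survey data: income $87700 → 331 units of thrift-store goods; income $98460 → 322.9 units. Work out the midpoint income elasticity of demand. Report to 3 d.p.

-0.214

ΔQ = 322.9 − 331 = -8.1; midpoint Q̄ = (331 + 322.9)/2 = 326.95.
ΔI = 98460 − 87700 = 10760; midpoint Ī = (87700 + 98460)/2 = 93080.
η = (ΔQ/Q̄) ÷ (ΔI/Ī) = (-8.1/326.95) ÷ (10760/93080) = -0.214.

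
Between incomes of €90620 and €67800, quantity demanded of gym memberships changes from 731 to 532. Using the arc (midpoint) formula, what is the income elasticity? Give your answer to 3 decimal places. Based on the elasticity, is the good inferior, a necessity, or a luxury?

ΔQ = 532 − 731 = -199; midpoint Q̄ = (731 + 532)/2 = 631.5.
ΔI = 67800 − 90620 = -22820; midpoint Ī = (90620 + 67800)/2 = 79210.
η = (ΔQ/Q̄) ÷ (ΔI/Ī) = (-199/631.5) ÷ (-22820/79210) = 1.094.
η > 1 ⇒ luxury.

1.094 (luxury)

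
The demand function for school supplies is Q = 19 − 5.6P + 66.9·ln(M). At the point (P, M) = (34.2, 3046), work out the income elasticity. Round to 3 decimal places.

0.184

At P = 34.2, M = 3046: Q = 364.124.
Holding P constant, ∂Q/∂M = 66.9/M = 0.0219632.
η_M = (∂Q/∂M)·(M/Q) = 0.0219632 × (3046/364.124) = 0.184.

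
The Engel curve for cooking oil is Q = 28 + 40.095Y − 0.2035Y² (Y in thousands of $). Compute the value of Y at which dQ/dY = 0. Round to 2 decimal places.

dQ/dY = 40.095 − 0.407Y.
The good is inferior where dQ/dY < 0. Setting dQ/dY = 0 gives Y = 40.095 / 0.407 = 98.51.

98.51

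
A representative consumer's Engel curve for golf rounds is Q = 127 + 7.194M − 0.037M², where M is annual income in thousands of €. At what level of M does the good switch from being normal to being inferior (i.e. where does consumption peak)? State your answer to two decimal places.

dQ/dM = 7.194 − 0.074M.
The good is inferior where dQ/dM < 0. Setting dQ/dM = 0 gives M = 7.194 / 0.074 = 97.22.

97.22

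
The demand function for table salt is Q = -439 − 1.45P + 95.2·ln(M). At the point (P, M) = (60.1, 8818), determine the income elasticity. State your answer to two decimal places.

0.28

At P = 60.1, M = 8818: Q = 338.704.
Holding P constant, ∂Q/∂M = 95.2/M = 0.0107961.
η_M = (∂Q/∂M)·(M/Q) = 0.0107961 × (8818/338.704) = 0.28.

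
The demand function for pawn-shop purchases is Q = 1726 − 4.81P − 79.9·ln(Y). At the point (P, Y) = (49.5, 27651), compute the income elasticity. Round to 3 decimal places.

-0.119

At P = 49.5, Y = 27651: Q = 670.734.
Holding P constant, ∂Q/∂Y = -79.9/Y = -0.00288959.
η_Y = (∂Q/∂Y)·(Y/Q) = -0.00288959 × (27651/670.734) = -0.119.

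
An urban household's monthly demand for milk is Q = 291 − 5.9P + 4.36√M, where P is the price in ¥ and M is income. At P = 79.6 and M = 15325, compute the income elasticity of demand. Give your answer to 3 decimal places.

At P = 79.6, M = 15325: Q = 361.103.
Holding P constant, ∂Q/∂M = 4.36/(2√M) = 0.0176099.
η_M = (∂Q/∂M)·(M/Q) = 0.0176099 × (15325/361.103) = 0.747.

0.747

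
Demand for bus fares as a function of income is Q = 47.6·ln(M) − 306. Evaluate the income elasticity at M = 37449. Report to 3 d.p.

At M = 37449: Q = 195.263.
dQ/dM = 47.6/M = 0.00127106 at this income.
η = (dQ/dM)·(M/Q) = 0.00127106 × (37449/195.263) = 0.244.

0.244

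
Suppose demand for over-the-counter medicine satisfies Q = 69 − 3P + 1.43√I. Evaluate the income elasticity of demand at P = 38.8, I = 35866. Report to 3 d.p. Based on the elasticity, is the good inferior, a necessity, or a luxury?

At P = 38.8, I = 35866: Q = 223.418.
Holding P constant, ∂Q/∂I = 1.43/(2√I) = 0.00377541.
η_I = (∂Q/∂I)·(I/Q) = 0.00377541 × (35866/223.418) = 0.606.
Since 0 < η < 1, this is a necessity.

0.606 (necessity)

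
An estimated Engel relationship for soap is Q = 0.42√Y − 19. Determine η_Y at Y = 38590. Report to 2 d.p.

0.65

At Y = 38590: Q = 63.506.
dQ/dY = 0.42/(2√Y) = 0.00106901 at this income.
η = (dQ/dY)·(Y/Q) = 0.00106901 × (38590/63.506) = 0.65.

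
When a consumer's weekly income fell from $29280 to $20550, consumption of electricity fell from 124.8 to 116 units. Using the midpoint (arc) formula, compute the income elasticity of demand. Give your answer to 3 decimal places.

0.209

ΔQ = 116 − 124.8 = -8.8; midpoint Q̄ = (124.8 + 116)/2 = 120.4.
ΔI = 20550 − 29280 = -8730; midpoint Ī = (29280 + 20550)/2 = 24915.
η = (ΔQ/Q̄) ÷ (ΔI/Ī) = (-8.8/120.4) ÷ (-8730/24915) = 0.209.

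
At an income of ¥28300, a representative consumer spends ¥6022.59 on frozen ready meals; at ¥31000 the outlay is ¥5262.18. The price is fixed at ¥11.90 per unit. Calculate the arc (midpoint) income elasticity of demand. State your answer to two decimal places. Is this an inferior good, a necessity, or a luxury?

-1.48 (inferior good)

With a constant price, Q₁ = 6022.59/11.90 = 506.100 and Q₂ = 5262.18/11.90 = 442.200 (equivalently, work directly with expenditure since P cancels).
Midpoint %ΔQ = (5262.18 − 6022.59)/5642.39 = -0.13477; midpoint %ΔI = (31000 − 28300)/29650 = 0.09106.
η = -0.13477 / 0.09106 = -1.48.
η < 0 ⇒ inferior good.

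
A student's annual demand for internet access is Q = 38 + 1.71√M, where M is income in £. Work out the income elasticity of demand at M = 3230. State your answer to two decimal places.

0.36

At M = 3230: Q = 135.185.
dQ/dM = 1.71/(2√M) = 0.0150441 at this income.
η = (dQ/dM)·(M/Q) = 0.0150441 × (3230/135.185) = 0.36.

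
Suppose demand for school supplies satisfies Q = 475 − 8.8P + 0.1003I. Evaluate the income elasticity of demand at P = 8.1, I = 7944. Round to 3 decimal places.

0.664

At P = 8.1, I = 7944: Q = 1200.503.
Holding P constant, ∂Q/∂I = 0.1003.
η_I = (∂Q/∂I)·(I/Q) = 0.1003 × (7944/1200.503) = 0.664.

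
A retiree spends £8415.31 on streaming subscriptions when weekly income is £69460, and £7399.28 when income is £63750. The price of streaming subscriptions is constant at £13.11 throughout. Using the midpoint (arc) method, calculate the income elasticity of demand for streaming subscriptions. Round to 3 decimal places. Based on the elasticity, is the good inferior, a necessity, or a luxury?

1.499 (luxury)

With a constant price, Q₁ = 8415.31/13.11 = 641.900 and Q₂ = 7399.28/13.11 = 564.400 (equivalently, work directly with expenditure since P cancels).
Midpoint %ΔQ = (7399.28 − 8415.31)/7907.30 = -0.12849; midpoint %ΔI = (63750 − 69460)/66605 = -0.08573.
η = -0.12849 / -0.08573 = 1.499.
η > 1 ⇒ luxury.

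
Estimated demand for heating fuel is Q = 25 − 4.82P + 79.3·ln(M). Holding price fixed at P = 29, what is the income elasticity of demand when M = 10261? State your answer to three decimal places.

At P = 29, M = 10261: Q = 617.643.
Holding P constant, ∂Q/∂M = 79.3/M = 0.00772829.
η_M = (∂Q/∂M)·(M/Q) = 0.00772829 × (10261/617.643) = 0.128.

0.128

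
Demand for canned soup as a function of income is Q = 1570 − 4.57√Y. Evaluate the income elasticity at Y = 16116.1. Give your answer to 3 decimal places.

At Y = 16116.1: Q = 989.842.
dQ/dY = -4.57/(2√Y) = -0.0179993 at this income.
η = (dQ/dY)·(Y/Q) = -0.0179993 × (16116.1/989.842) = -0.293.

-0.293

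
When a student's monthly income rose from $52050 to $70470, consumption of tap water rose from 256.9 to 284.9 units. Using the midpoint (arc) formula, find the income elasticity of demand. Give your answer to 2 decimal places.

ΔQ = 284.9 − 256.9 = 28; midpoint Q̄ = (256.9 + 284.9)/2 = 270.9.
ΔI = 70470 − 52050 = 18420; midpoint Ī = (52050 + 70470)/2 = 61260.
η = (ΔQ/Q̄) ÷ (ΔI/Ī) = (28/270.9) ÷ (18420/61260) = 0.34.

0.34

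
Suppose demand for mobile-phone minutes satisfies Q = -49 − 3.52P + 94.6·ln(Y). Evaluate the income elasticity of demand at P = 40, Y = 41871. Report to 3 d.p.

At P = 40, Y = 41871: Q = 816.966.
Holding P constant, ∂Q/∂Y = 94.6/Y = 0.00225932.
η_Y = (∂Q/∂Y)·(Y/Q) = 0.00225932 × (41871/816.966) = 0.116.

0.116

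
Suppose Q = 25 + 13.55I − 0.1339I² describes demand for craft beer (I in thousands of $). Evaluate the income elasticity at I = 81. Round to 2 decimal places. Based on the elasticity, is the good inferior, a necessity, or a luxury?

At I = 81: Q = 244.0321.
dQ/dI = 13.55 − 0.2678I = -8.14180.
η = (dQ/dI)·(I/Q) = -8.14180 × (81/244.0321) = -2.70.
η < 0 ⇒ inferior good.

-2.70 (inferior good)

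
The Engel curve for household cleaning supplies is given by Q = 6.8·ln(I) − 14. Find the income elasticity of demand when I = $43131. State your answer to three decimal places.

At I = 43131: Q = 58.570.
dQ/dI = 6.8/I = 0.000157659 at this income.
η = (dQ/dI)·(I/Q) = 0.000157659 × (43131/58.570) = 0.116.

0.116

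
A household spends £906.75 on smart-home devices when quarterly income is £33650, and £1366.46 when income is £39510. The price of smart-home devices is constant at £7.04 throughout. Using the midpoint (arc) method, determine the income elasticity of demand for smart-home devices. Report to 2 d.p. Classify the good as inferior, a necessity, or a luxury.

With a constant price, Q₁ = 906.75/7.04 = 128.800 and Q₂ = 1366.46/7.04 = 194.099 (equivalently, work directly with expenditure since P cancels).
Midpoint %ΔQ = (1366.46 − 906.75)/1136.61 = 0.40446; midpoint %ΔI = (39510 − 33650)/36580 = 0.16020.
η = 0.40446 / 0.16020 = 2.52.
η > 1 ⇒ luxury.

2.52 (luxury)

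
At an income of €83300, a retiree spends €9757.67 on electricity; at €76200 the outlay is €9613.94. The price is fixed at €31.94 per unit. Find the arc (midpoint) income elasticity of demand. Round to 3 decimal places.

0.167

With a constant price, Q₁ = 9757.67/31.94 = 305.500 and Q₂ = 9613.94/31.94 = 301.000 (equivalently, work directly with expenditure since P cancels).
Midpoint %ΔQ = (9613.94 − 9757.67)/9685.81 = -0.01484; midpoint %ΔI = (76200 − 83300)/79750 = -0.08903.
η = -0.01484 / -0.08903 = 0.167.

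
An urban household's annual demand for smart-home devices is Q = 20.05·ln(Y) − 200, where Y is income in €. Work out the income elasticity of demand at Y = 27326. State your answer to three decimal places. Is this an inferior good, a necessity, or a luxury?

4.157 (luxury)

At Y = 27326: Q = 4.823.
dQ/dY = 20.05/Y = 0.000733733 at this income.
η = (dQ/dY)·(Y/Q) = 0.000733733 × (27326/4.823) = 4.157.
Since η > 1, the good is a luxury.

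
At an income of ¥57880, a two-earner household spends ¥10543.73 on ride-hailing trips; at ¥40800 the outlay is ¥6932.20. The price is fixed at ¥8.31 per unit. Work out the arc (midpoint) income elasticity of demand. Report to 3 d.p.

With a constant price, Q₁ = 10543.73/8.31 = 1268.800 and Q₂ = 6932.20/8.31 = 834.200 (equivalently, work directly with expenditure since P cancels).
Midpoint %ΔQ = (6932.20 − 10543.73)/8737.97 = -0.41331; midpoint %ΔI = (40800 − 57880)/49340 = -0.34617.
η = -0.41331 / -0.34617 = 1.194.

1.194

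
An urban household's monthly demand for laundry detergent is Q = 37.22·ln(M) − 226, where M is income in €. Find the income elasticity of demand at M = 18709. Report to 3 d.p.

At M = 18709: Q = 140.124.
dQ/dM = 37.22/M = 0.00198942 at this income.
η = (dQ/dM)·(M/Q) = 0.00198942 × (18709/140.124) = 0.266.

0.266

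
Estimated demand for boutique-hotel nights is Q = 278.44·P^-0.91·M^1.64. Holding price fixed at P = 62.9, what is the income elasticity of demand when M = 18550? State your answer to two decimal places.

For a multiplicative demand Q = A·P^α·M^β, the income elasticity is β everywhere.
Here β = 1.64, so η = 1.64.

1.64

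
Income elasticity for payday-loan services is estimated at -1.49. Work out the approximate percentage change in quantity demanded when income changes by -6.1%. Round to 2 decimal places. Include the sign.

9.09%

%ΔQ ≈ η × %ΔI = -1.49 × (-6.1%) = 9.09%.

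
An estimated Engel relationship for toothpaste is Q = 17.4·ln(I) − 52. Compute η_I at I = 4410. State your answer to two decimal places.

At I = 4410: Q = 94.014.
dQ/dI = 17.4/I = 0.00394558 at this income.
η = (dQ/dI)·(I/Q) = 0.00394558 × (4410/94.014) = 0.19.

0.19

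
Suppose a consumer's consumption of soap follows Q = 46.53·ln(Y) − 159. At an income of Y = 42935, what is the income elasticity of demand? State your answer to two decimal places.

0.14

At Y = 42935: Q = 337.356.
dQ/dY = 46.53/Y = 0.00108373 at this income.
η = (dQ/dY)·(Y/Q) = 0.00108373 × (42935/337.356) = 0.14.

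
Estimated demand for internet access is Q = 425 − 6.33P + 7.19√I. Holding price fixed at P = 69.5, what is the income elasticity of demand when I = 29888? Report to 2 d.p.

At P = 69.5, I = 29888: Q = 1228.083.
Holding P constant, ∂Q/∂I = 7.19/(2√I) = 0.0207946.
η_I = (∂Q/∂I)·(I/Q) = 0.0207946 × (29888/1228.083) = 0.51.

0.51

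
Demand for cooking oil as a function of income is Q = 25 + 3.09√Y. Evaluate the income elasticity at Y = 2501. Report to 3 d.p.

At Y = 2501: Q = 179.531.
dQ/dY = 3.09/(2√Y) = 0.0308938 at this income.
η = (dQ/dY)·(Y/Q) = 0.0308938 × (2501/179.531) = 0.430.

0.430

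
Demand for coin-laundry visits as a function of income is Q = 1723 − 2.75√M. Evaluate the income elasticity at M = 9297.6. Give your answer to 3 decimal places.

-0.091

At M = 9297.6: Q = 1457.834.
dQ/dM = -2.75/(2√M) = -0.0142599 at this income.
η = (dQ/dM)·(M/Q) = -0.0142599 × (9297.6/1457.834) = -0.091.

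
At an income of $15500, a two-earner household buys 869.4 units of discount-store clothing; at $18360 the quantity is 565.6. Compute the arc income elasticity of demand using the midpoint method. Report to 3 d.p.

-2.506

ΔQ = 565.6 − 869.4 = -303.8; midpoint Q̄ = (869.4 + 565.6)/2 = 717.5.
ΔI = 18360 − 15500 = 2860; midpoint Ī = (15500 + 18360)/2 = 16930.
η = (ΔQ/Q̄) ÷ (ΔI/Ī) = (-303.8/717.5) ÷ (2860/16930) = -2.506.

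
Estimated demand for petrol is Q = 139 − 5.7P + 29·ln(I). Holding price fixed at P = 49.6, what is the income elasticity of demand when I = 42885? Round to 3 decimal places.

0.175

At P = 49.6, I = 42885: Q = 165.602.
Holding P constant, ∂Q/∂I = 29/I = 0.000676227.
η_I = (∂Q/∂I)·(I/Q) = 0.000676227 × (42885/165.602) = 0.175.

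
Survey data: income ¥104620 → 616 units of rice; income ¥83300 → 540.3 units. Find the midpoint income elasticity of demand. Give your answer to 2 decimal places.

ΔQ = 540.3 − 616 = -75.7; midpoint Q̄ = (616 + 540.3)/2 = 578.15.
ΔI = 83300 − 104620 = -21320; midpoint Ī = (104620 + 83300)/2 = 93960.
η = (ΔQ/Q̄) ÷ (ΔI/Ī) = (-75.7/578.15) ÷ (-21320/93960) = 0.58.

0.58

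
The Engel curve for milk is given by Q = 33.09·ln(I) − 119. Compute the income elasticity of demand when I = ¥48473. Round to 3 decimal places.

0.139

At I = 48473: Q = 238.000.
dQ/dI = 33.09/I = 0.000682648 at this income.
η = (dQ/dI)·(I/Q) = 0.000682648 × (48473/238.000) = 0.139.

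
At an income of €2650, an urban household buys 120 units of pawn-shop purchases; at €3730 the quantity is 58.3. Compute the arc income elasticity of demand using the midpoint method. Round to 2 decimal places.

-2.04

ΔQ = 58.3 − 120 = -61.7; midpoint Q̄ = (120 + 58.3)/2 = 89.15.
ΔI = 3730 − 2650 = 1080; midpoint Ī = (2650 + 3730)/2 = 3190.
η = (ΔQ/Q̄) ÷ (ΔI/Ī) = (-61.7/89.15) ÷ (1080/3190) = -2.04.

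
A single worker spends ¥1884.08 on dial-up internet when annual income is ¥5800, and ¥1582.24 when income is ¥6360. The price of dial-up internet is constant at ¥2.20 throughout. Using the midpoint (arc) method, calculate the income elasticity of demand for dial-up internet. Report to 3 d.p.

With a constant price, Q₁ = 1884.08/2.20 = 856.400 and Q₂ = 1582.24/2.20 = 719.200 (equivalently, work directly with expenditure since P cancels).
Midpoint %ΔQ = (1582.24 − 1884.08)/1733.16 = -0.17416; midpoint %ΔI = (6360 − 5800)/6080 = 0.09211.
η = -0.17416 / 0.09211 = -1.891.

-1.891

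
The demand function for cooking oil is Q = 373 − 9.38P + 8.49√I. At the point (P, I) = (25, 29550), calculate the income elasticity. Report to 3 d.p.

At P = 25, I = 29550: Q = 1597.941.
Holding P constant, ∂Q/∂I = 8.49/(2√I) = 0.0246944.
η_I = (∂Q/∂I)·(I/Q) = 0.0246944 × (29550/1597.941) = 0.457.

0.457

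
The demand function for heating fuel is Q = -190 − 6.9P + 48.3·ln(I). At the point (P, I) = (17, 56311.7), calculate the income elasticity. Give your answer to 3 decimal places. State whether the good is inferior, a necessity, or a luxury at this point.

0.219 (necessity)

At P = 17, I = 56311.7: Q = 221.037.
Holding P constant, ∂Q/∂I = 48.3/I = 0.000857726.
η_I = (∂Q/∂I)·(I/Q) = 0.000857726 × (56311.7/221.037) = 0.219.
Since 0 < η < 1, this is a necessity.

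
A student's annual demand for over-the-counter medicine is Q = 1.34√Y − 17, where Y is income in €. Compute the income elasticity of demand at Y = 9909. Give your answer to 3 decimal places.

0.573

At Y = 9909: Q = 116.389.
dQ/dY = 1.34/(2√Y) = 0.00673069 at this income.
η = (dQ/dY)·(Y/Q) = 0.00673069 × (9909/116.389) = 0.573.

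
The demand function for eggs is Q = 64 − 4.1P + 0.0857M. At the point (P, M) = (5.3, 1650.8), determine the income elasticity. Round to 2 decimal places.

At P = 5.3, M = 1650.8: Q = 183.744.
Holding P constant, ∂Q/∂M = 0.0857.
η_M = (∂Q/∂M)·(M/Q) = 0.0857 × (1650.8/183.744) = 0.77.

0.77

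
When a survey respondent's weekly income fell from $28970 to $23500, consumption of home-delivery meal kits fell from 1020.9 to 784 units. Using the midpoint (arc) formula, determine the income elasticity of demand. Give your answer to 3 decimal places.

ΔQ = 784 − 1020.9 = -236.9; midpoint Q̄ = (1020.9 + 784)/2 = 902.45.
ΔI = 23500 − 28970 = -5470; midpoint Ī = (28970 + 23500)/2 = 26235.
η = (ΔQ/Q̄) ÷ (ΔI/Ī) = (-236.9/902.45) ÷ (-5470/26235) = 1.259.

1.259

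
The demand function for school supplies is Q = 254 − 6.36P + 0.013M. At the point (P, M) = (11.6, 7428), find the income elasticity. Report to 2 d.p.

0.35

At P = 11.6, M = 7428: Q = 276.788.
Holding P constant, ∂Q/∂M = 0.013.
η_M = (∂Q/∂M)·(M/Q) = 0.013 × (7428/276.788) = 0.35.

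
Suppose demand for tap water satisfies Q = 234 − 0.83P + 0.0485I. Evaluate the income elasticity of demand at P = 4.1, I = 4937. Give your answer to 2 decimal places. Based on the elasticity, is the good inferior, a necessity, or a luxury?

At P = 4.1, I = 4937: Q = 470.042.
Holding P constant, ∂Q/∂I = 0.0485.
η_I = (∂Q/∂I)·(I/Q) = 0.0485 × (4937/470.042) = 0.51.
Since 0 < η < 1, this is a necessity.

0.51 (necessity)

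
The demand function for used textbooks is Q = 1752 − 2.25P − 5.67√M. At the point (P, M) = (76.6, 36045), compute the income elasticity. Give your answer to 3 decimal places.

At P = 76.6, M = 36045: Q = 503.171.
Holding P constant, ∂Q/∂M = -5.67/(2√M) = -0.0149324.
η_M = (∂Q/∂M)·(M/Q) = -0.0149324 × (36045/503.171) = -1.070.

-1.070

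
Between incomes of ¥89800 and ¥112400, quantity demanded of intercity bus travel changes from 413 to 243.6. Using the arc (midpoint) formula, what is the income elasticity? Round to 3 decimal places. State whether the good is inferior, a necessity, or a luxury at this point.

-2.308 (inferior good)

ΔQ = 243.6 − 413 = -169.4; midpoint Q̄ = (413 + 243.6)/2 = 328.3.
ΔI = 112400 − 89800 = 22600; midpoint Ī = (89800 + 112400)/2 = 101100.
η = (ΔQ/Q̄) ÷ (ΔI/Ī) = (-169.4/328.3) ÷ (22600/101100) = -2.308.
η < 0 ⇒ inferior good.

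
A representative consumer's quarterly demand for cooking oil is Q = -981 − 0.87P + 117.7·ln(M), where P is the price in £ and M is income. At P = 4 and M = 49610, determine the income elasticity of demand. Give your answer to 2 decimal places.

0.41

At P = 4, M = 49610: Q = 288.086.
Holding P constant, ∂Q/∂M = 117.7/M = 0.00237251.
η_M = (∂Q/∂M)·(M/Q) = 0.00237251 × (49610/288.086) = 0.41.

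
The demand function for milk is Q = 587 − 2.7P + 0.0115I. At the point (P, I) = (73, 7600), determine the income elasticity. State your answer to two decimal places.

0.18

At P = 73, I = 7600: Q = 477.300.
Holding P constant, ∂Q/∂I = 0.0115.
η_I = (∂Q/∂I)·(I/Q) = 0.0115 × (7600/477.300) = 0.18.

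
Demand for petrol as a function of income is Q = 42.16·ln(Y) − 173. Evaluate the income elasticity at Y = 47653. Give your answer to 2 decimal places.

0.15

At Y = 47653: Q = 281.135.
dQ/dY = 42.16/Y = 0.000884729 at this income.
η = (dQ/dY)·(Y/Q) = 0.000884729 × (47653/281.135) = 0.15.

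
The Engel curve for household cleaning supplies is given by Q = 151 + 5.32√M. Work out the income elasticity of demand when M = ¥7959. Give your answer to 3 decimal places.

At M = 7959: Q = 625.614.
dQ/dM = 5.32/(2√M) = 0.0298162 at this income.
η = (dQ/dM)·(M/Q) = 0.0298162 × (7959/625.614) = 0.379.

0.379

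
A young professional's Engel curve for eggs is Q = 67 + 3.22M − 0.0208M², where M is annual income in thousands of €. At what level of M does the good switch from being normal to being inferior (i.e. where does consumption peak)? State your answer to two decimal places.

dQ/dM = 3.22 − 0.0416M.
The good is inferior where dQ/dM < 0. Setting dQ/dM = 0 gives M = 3.22 / 0.0416 = 77.40.

77.40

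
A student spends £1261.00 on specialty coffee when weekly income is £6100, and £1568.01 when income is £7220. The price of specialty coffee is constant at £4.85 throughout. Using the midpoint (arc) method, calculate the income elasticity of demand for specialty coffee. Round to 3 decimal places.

1.291

With a constant price, Q₁ = 1261.00/4.85 = 260.000 and Q₂ = 1568.01/4.85 = 323.301 (equivalently, work directly with expenditure since P cancels).
Midpoint %ΔQ = (1568.01 − 1261.00)/1414.51 = 0.21704; midpoint %ΔI = (7220 − 6100)/6660 = 0.16817.
η = 0.21704 / 0.16817 = 1.291.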